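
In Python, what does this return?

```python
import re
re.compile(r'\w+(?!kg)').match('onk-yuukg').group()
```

'onk'

A negative assertion filters positions out without eating any characters.
`match` is anchored at position 0; if the pattern doesn't fit there, it returns None.
The match spans [0:3] → 'onk'.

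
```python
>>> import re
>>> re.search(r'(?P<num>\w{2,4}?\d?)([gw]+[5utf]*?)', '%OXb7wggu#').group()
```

'OXb7wgg'

The pattern matches 2 to 4 of a word character (lazy), then optionally a digit (captured as 'num'); then one or more of one of [gw], then zero or more of one of [5utf] (lazy) (captured).
A `+?`/`*?`/`{m,n}?` starts at its minimum and grows only as far as needed for what follows to match.
`search` walks the string left to right and returns the first match it finds.
The match spans [1:8] → 'OXb7wgg'.
Captured: group 1 = 'OXb7', group 2 = 'wgg'.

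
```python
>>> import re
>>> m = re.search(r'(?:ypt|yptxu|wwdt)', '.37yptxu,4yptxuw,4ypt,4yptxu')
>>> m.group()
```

'ypt'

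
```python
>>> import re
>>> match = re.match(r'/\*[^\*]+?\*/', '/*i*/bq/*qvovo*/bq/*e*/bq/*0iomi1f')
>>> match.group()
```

`re.match` won't scan ahead — the pattern has to work from the very first character.
The match spans [0:5] → '/*i*/'.

'/*i*/'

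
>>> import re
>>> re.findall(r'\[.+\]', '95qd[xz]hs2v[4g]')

Walking the string: at [4:16] → '[xz]hs2v[4g]'.
`findall` yields the raw match text (1 of them) because the pattern has no groups.

['[xz]hs2v[4g]']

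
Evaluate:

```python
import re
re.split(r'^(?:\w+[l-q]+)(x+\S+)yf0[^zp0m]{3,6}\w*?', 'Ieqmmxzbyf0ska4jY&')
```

This matches anchored at the start of the string; then one or more of a word character, then one or more of a character in [l-q] (non-capturing group); then one or more of a literal 'x', then one or more of a non-whitespace character (captured); then the literal 'yf0', then 3 to 6 of any character except [zp0m], then zero or more of a word character (lazy).
Matches to split on: at [0:17] → 'Ieqmmxzbyf0ska4jY'.
Because the pattern has a capturing group, `split` also inserts each captured text between the pieces.

['', 'xzb', '&']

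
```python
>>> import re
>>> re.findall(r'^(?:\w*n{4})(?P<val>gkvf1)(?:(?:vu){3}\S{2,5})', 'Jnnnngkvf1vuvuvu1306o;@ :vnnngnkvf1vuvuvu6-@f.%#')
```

['gkvf1']

The pattern matches anchored at the start of the string; then zero or more of a word character, then exactly 4 of the literal 'n' (non-capturing group); then the literal 'gkv', then the literal 'f1' (captured as 'val'); then the literal 'vu' repeated 3 times, then 2 to 5 of a non-whitespace character (non-capturing group).
Scanning left to right: at [0:21] match 'Jnnnngkvf1vuvuvu1306o', group 1 = 'gkvf1'.
Because there's exactly one group, `findall` drops the full match and keeps group 1 from the one hit.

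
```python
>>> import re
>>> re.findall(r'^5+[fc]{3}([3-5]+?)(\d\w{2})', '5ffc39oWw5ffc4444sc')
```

This matches anchored at the start of the string; then one or more of the literal '5', then exactly 3 of one of [fc]; then one or more of a character in [3-5] (lazy) (captured); then a digit, then exactly 2 of a word character (captured).
With 2 capturing groups, `findall` returns a 2-tuple per match.

[('3', '9oW')]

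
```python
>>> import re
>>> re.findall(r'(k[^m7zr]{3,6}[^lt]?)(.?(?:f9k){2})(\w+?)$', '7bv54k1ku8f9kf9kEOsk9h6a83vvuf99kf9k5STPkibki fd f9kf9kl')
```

This matches the literal 'k', then 3 to 6 of any character except [m7zr], then optionally any character except [lt] (captured); then optionally any character, then the literal 'f9k' repeated 2 times (captured); then one or more of a word character (lazy) (captured); then anchored at the end.
Matches: at [40:56] match 'kibki fd f9kf9kl', groups = ('kibki fd', ' f9kf9k', 'l').
Multiple groups make `findall` return tuples — one 3-tuple for the one match.

[('kibki fd', ' f9kf9k', 'l')]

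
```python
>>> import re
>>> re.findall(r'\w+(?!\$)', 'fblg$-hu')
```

['fbl', 'hu']

`(?!…)`/`(?<!…)` only lets a position through if the neighbouring text does NOT match; no characters are consumed.
Matches: at [0:3] → 'fbl'; at [6:8] → 'hu'.
No capturing groups, so `findall` returns the 2 full match strings.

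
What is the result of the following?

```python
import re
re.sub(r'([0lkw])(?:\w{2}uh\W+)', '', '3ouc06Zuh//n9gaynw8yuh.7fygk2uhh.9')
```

Pattern: one of [0lkw] (captured); then exactly 2 of a word character, then the literal 'uh', then one or more of a non-word character (non-capturing group).
Each match is replaced by ''.

'3oucn9gayn7fygk2uhh.9'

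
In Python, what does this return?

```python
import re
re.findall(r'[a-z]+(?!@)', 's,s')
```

Because the assertion is negative and zero-width, positions next to the forbidden text are skipped.
No capturing groups, so `findall` returns the 2 full match strings.

['s', 's']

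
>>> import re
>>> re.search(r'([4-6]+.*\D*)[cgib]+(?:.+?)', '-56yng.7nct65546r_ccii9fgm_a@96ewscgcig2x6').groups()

('56yng.7nct65546r_ccii9fgm_a@96ewscgci',)

Pattern: one or more of a character in [4-6], then zero or more of any character, then zero or more of a non-digit (captured); then one or more of one of [cgib]; then one or more of any character (lazy) (non-capturing group).
With the lazy modifier that quantifier settles for the fewest repetitions that let the rest of the pattern succeed (the atoms after it are unaffected and can still be greedy).
`re.search` scans for the first position where the pattern succeeds.
The match spans [1:40] → '56yng.7nct65546r_ccii9fgm_a@96ewscgcig2'.
Captured: group 1 = '56yng.7nct65546r_ccii9fgm_a@96ewscgci'.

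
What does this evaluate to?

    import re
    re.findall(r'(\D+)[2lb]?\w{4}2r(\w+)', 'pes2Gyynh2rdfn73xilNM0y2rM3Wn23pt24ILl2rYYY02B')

This matches one or more of a non-digit (captured); then optionally one of [2lb], then exactly 4 of a word character, then the literal '2r'; then one or more of a word character (captured).
With 2 capturing groups, `findall` returns a 2-tuple per match.

[('G', 'dfn73xilNM0y2rM3Wn23pt24ILl2rYYY02B')]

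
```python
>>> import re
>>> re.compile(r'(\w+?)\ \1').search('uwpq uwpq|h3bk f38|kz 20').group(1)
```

After group 1 captures some text, `\1` only succeeds where that same text appears again.
`re.search` scans for the first position where the pattern succeeds.
The match spans [0:9] → 'uwpq uwpq'.
Captured: group 1 = 'uwpq'.

'uwpq'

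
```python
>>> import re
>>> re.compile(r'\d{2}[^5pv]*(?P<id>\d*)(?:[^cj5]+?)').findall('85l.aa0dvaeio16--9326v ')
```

['', '']

A `+?`/`*?`/`{m,n}?` starts at its minimum and grows only as far as needed for what follows to match.
Because there's exactly one group, `findall` drops the full match and keeps group 1 from each hit.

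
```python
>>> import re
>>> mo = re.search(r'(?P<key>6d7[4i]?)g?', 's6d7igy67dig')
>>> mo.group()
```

'6d7ig'

The pattern matches the literal '6d7', then optionally one of [4i] (captured as 'key'); then optionally a literal 'g'.
`re.search` scans for the first position where the pattern succeeds.
The match spans [1:6] → '6d7ig'.
Captured: group 1 = '6d7i'.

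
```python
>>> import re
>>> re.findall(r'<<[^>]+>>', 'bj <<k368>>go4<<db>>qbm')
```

['<<k368>>', '<<db>>']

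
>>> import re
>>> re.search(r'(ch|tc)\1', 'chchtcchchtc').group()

After group 1 captures some text, `\1` only succeeds where that same text appears again.
`re.search` tries every starting position until one works.
The match spans [0:4] → 'chch'.
Captured: group 1 = 'ch'.

'chch'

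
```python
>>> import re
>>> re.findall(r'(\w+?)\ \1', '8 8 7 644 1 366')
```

['8']

After group 1 captures some text, `\1` only succeeds where that same text appears again.
One capturing group, so `findall` returns just the captured substring from the one match — 1 in all.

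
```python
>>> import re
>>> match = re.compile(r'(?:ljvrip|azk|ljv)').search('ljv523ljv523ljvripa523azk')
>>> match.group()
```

'ljv'

Unlike `match`, `search` isn't anchored — it looks for the pattern anywhere in the string.
The match spans [0:3] → 'ljv'.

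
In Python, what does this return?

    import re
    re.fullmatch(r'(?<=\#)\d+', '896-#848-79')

None

For `fullmatch`, every character of the input must be accounted for by the pattern.
Here there's no way to consume every character, so the call returns None.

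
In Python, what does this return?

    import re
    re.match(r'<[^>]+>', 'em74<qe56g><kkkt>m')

`match` is anchored at position 0; if the pattern doesn't fit there, it returns None.
Here the string doesn't start with a match, so the call returns None.

None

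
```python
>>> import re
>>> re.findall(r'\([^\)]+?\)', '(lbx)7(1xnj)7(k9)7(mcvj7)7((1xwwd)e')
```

['(lbx)', '(1xnj)', '(k9)', '(mcvj7)', '((1xwwd)']

Scanning left to right: at [0:5] → '(lbx)'; at [6:12] → '(1xnj)'; at [13:17] → '(k9)'; at [18:25] → '(mcvj7)'; at [26:34] → '((1xwwd)'.
With no groups in the pattern, `findall` gives back each whole match — 5 here.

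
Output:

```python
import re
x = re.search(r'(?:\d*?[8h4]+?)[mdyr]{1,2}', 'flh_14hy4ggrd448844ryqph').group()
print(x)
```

This matches zero or more of a digit (lazy), then one or more of one of [8h4] (lazy) (non-capturing group); then 1 to 2 of one of [mdyr].
Unlike `match`, `search` isn't anchored — it looks for the pattern anywhere in the string.
The match spans [4:8] → '14hy'.

14hy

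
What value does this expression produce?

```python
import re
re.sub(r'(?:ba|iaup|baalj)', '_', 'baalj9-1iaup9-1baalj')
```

'_alj9-1_9-1_alj'

Alternation tries branches left to right and keeps the first one that lets the overall match succeed at that position.
Matches: at [0:2] → 'ba'; at [8:12] → 'iaup'; at [15:17] → 'ba'.
Every occurrence is swapped for '_'.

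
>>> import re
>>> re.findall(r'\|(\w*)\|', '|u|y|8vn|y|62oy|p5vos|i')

['u', '8vn', '62oy']

`findall` collects group 1 from each match (3 total).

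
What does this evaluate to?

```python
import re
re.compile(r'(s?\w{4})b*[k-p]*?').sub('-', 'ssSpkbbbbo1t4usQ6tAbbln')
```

'----ln'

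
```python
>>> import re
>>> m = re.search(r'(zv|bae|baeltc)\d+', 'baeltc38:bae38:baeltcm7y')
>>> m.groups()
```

The match spans [0:8] → 'baeltc38'.
Captured: group 1 = 'baeltc'.

('baeltc',)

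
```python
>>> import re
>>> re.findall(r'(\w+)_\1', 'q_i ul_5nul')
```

[]

With a single group, `findall` returns only what that group captured — 0 items.
Nothing in the string satisfies the pattern, so the list is empty.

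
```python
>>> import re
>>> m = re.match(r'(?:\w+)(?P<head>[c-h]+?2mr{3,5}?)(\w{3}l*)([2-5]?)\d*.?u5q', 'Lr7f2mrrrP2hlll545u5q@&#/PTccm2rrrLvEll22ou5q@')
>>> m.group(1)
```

'f2mrrr'

Pattern: one or more of a word character (non-capturing group); then one or more of a character in [c-h] (lazy), then the literal '2m', then 3 to 5 of the literal 'r' (lazy) (captured as 'head'); then exactly 3 of a word character, then zero or more of a literal 'l' (captured); then optionally a character in [2-5] (captured); then zero or more of a digit, then optionally any character, then the literal 'u5q'.
With `match`, the pattern is implicitly anchored at the beginning.
The match spans [0:21] → 'Lr7f2mrrrP2hlll545u5q'.
Captured: group 1 = 'f2mrrr', group 2 = 'P2hlll', group 3 = '5'.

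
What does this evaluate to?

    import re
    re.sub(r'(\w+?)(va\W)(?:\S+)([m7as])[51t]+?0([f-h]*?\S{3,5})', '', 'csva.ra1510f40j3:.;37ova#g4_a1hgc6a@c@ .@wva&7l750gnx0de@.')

Pattern: one or more of a word character (lazy) (captured); then the literal 'va', then a non-word character (captured); then one or more of a non-whitespace character (non-capturing group); then one of [m7as] (captured); then one or more of one of [51t] (lazy), then the literal '0'; then zero or more of a character in [f-h] (lazy), then 3 to 5 of a non-whitespace character (captured).
The `?` after the quantifier makes it lazy — it takes as little as possible before letting the rest of the pattern try.
Matches: at [0:16] → 'csva.ra1510f40j3'; at [41:55] → 'wva&7l750gnx0d'.
`sub` substitutes '' at each match site.

':.;37ova#g4_a1hgc6a@c@ .@e@.'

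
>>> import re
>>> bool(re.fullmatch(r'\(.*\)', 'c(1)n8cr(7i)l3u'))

False

For `fullmatch`, every character of the input must be accounted for by the pattern.
Here there's no way to consume every character, so the call returns None, and `bool(None)` is False.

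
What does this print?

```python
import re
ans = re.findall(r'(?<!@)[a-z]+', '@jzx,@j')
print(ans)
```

The negative lookahead/lookbehind blocks any match where the forbidden context is present.
Scanning left to right: at [2:4] → 'zx'.
No capturing groups, so `findall` returns the 1 full match string.

['zx']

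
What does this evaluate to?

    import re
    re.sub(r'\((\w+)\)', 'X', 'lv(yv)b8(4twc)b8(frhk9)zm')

'lvXb8Xb8Xzm'

Matches: at [2:6] → '(yv)'; at [8:14] → '(4twc)'; at [16:23] → '(frhk9)'.
Every occurrence is swapped for 'X'.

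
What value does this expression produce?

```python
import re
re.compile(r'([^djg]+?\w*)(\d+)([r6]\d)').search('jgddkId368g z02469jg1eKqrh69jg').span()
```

(4, 10)

Pattern: one or more of any character except [djg] (lazy), then zero or more of a word character (captured); then one or more of a digit (captured); then one of [r6], then a digit (captured).
`search` walks the string left to right and returns the first match it finds.
The match spans [4:10] → 'kId368'.
Captured: group 1 = 'kId', group 2 = '3', group 3 = '68'.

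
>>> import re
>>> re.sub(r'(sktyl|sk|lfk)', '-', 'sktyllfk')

'--'

`|` is ordered: at each position the engine commits to the first alternative that works.
Each match is replaced by '-'.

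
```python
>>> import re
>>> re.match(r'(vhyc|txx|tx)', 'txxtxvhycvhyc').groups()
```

('txx',)

`|` is ordered: at each position the engine commits to the first alternative that works.
With `match`, the pattern is implicitly anchored at the beginning.
The match spans [0:3] → 'txx'.
Captured: group 1 = 'txx'.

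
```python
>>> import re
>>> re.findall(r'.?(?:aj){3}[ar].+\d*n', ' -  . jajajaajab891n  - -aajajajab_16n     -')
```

['aajajajab_16n']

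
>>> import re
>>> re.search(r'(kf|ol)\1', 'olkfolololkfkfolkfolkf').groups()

The match spans [4:8] → 'olol'.
Captured: group 1 = 'ol'.

('ol',)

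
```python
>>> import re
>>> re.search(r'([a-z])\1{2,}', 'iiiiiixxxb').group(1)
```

'i'

After group 1 captures some text, `\1` only succeeds where that same text appears again.
`re.search` scans for the first position where the pattern succeeds.
The match spans [0:6] → 'iiiiii'.
Captured: group 1 = 'i'.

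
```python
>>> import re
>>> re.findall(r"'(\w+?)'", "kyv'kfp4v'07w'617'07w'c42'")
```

['kfp4v', '617', 'c42']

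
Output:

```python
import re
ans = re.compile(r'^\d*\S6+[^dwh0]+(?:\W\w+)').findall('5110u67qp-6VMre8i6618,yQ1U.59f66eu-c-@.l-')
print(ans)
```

This matches anchored at the start of the string; then zero or more of a digit, then a non-whitespace character, then one or more of a literal '6'; then one or more of any character except [dwh0]; then a non-word character, then one or more of a word character (non-capturing group).
Scanning left to right: at [0:40] → '5110u67qp-6VMre8i6618,yQ1U.59f66eu-c-@.l'.
No capturing groups, so `findall` returns the 1 full match string.

['5110u67qp-6VMre8i6618,yQ1U.59f66eu-c-@.l']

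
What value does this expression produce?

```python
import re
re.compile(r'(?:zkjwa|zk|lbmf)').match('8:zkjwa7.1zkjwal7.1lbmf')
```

None

`match` is anchored at position 0; if the pattern doesn't fit there, it returns None.
Here the pattern fails at index 0, so the call returns None.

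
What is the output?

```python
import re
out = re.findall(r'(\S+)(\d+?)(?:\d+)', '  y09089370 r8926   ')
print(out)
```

[('y090893', '7'), ('r89', '2')]

This matches one or more of a non-whitespace character (captured); then one or more of a digit (lazy) (captured); then one or more of a digit (non-capturing group).
Multiple groups make `findall` return tuples — one 2-tuple for each match.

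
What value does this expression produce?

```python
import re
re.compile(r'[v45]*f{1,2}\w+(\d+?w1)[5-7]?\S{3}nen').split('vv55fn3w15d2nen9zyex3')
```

['', '3w1', '9zyex3']

Pattern: zero or more of one of [v45], then 1 to 2 of the literal 'f', then one or more of a word character; then one or more of a digit (lazy), then the literal 'w1' (captured); then optionally a character in [5-7], then exactly 3 of a non-whitespace character, then the literal 'nen'.
Matches to split on: at [0:15] → 'vv55fn3w15d2nen'.
With a capturing group present, the delimiter's captured portion is kept in the result list.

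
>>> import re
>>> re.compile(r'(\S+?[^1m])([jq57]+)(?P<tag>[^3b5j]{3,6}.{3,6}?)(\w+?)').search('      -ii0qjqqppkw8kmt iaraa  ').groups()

The match spans [6:24] → '-ii0qjqqppkw8kmt i'.
Captured: group 1 = '-ii0', group 2 = 'qjqq', group 3 = 'ppkw8kmt ', group 4 = 'i'.

('-ii0', 'qjqq', 'ppkw8kmt ', 'i')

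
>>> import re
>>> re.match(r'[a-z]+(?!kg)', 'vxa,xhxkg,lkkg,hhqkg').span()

`(?!…)`/`(?<!…)` only lets a position through if the neighbouring text does NOT match; no characters are consumed.
With `match`, the pattern is implicitly anchored at the beginning.
The match spans [0:3] → 'vxa'.

(0, 3)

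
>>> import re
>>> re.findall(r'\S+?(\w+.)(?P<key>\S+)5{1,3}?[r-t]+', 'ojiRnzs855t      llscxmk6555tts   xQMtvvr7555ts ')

Pattern: one or more of a non-whitespace character (lazy); then one or more of a word character, then any character (captured); then one or more of a non-whitespace character (captured as 'key'); then 1 to 3 of a literal '5' (lazy), then one or more of a character in [r-t].
A `+?`/`*?`/`{m,n}?` starts at its minimum and grows only as far as needed for what follows to match.
Scanning left to right: at [0:11] match 'ojiRnzs855t', groups = ('jiRnzs8', '5'); at [17:31] match 'llscxmk6555tts', groups = ('lscxmk65', '5'); at [34:47] match 'xQMtvvr7555ts', groups = ('QMtvvr75', '5').
`findall` packs the 2 group values into a tuple for every match.

[('jiRnzs8', '5'), ('lscxmk65', '5'), ('QMtvvr75', '5')]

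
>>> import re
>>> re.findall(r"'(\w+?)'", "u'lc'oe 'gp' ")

Matches: at [1:5] match "'lc'", group 1 = 'lc'; at [8:12] match "'gp'", group 1 = 'gp'.
With a single group, `findall` returns only what that group captured — 2 items.

['lc', 'gp']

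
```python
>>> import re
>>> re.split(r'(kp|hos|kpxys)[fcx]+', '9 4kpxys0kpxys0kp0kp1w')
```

['9 4', 'kp', 'ys0', 'kp', 'ys0kp0kp1w']

Matches to split on: at [3:6] → 'kpx'; at [9:12] → 'kpx'.
`re.split` interleaves the captured-group text with the surrounding fragments.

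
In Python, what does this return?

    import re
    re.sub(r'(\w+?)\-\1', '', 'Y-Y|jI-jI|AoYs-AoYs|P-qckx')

`\1` is not a pattern — it's the concrete string captured by group 1, re-applied verbatim.
Matches: at [0:3] → 'Y-Y'; at [4:9] → 'jI-jI'; at [10:19] → 'AoYs-AoYs'.
Every occurrence is swapped for ''.

'|||P-qckx'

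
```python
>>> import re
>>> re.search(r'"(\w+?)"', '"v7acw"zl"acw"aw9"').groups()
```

('v7acw',)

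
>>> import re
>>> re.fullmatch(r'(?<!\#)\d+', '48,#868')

None

For `fullmatch`, every character of the input must be accounted for by the pattern.
Here the string isn't matched end-to-end, so the call returns None.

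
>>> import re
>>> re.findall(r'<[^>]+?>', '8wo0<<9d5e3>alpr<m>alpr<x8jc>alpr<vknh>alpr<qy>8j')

Walking the string: at [4:12] → '<<9d5e3>'; at [16:19] → '<m>'; at [23:29] → '<x8jc>'; at [33:39] → '<vknh>'; at [43:47] → '<qy>'.
No capturing groups, so `findall` returns the 5 full match strings.

['<<9d5e3>', '<m>', '<x8jc>', '<vknh>', '<qy>']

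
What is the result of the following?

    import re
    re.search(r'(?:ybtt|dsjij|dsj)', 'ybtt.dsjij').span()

(0, 4)

`re.search` tries every starting position until one works.
The match spans [0:4] → 'ybtt'.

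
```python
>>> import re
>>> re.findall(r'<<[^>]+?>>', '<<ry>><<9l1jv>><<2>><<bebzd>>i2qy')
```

['<<ry>>', '<<9l1jv>>', '<<2>>', '<<bebzd>>']

Scanning left to right: at [0:6] → '<<ry>>'; at [6:15] → '<<9l1jv>>'; at [15:20] → '<<2>>'; at [20:29] → '<<bebzd>>'.
No capturing groups, so `findall` returns the 4 full match strings.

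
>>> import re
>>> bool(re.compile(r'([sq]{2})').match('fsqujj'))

False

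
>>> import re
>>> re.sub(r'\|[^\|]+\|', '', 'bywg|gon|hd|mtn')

Matches: at [4:9] → '|gon|'.
Every occurrence is swapped for ''.

'bywghd|mtn'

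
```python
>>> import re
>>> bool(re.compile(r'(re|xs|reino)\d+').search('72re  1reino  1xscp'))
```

False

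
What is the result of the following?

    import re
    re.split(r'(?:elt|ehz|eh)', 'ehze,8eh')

['', 'e,8', '']

Branches in `(...|...)` are attempted left-to-right; the first branch that allows the whole pattern to succeed is taken.
Matches to split on: at [0:3] → 'ehz'; at [6:8] → 'eh'.
The string is cut at each match, leaving 3 pieces.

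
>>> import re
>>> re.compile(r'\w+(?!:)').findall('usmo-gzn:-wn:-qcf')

The negative lookahead/lookbehind blocks any match where the forbidden context is present.
With no groups in the pattern, `findall` gives back each whole match — 4 here.

['usmo', 'gz', 'w', 'qcf']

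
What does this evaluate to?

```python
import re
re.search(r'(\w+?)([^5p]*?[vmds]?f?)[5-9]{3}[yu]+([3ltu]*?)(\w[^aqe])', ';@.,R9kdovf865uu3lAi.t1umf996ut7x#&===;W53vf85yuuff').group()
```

'R9kdovf865uu3l'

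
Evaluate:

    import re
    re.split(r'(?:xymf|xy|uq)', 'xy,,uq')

['', ',,', '']

Matches to split on: at [0:2] → 'xy'; at [4:6] → 'uq'.
The string is cut at each match, leaving 3 pieces.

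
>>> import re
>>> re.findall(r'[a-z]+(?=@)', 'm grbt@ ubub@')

The lookaround is zero-width — it requires the adjacent text to match without consuming it, so the asserted text isn't part of the match.
With no groups in the pattern, `findall` gives back each whole match — 2 here.

['grbt', 'ubub']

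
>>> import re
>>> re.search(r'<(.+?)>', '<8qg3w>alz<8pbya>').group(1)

Because the quantifier is non-greedy, it stops expanding at the earliest point where the rest of the pattern can succeed.
`re.search` tries every starting position until one works.
The match spans [0:7] → '<8qg3w>'.
Captured: group 1 = '8qg3w'.

'8qg3w'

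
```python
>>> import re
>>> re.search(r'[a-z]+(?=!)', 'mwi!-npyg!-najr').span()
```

The `(?=…)`/`(?<=…)` assertion just peeks at neighbouring text; it doesn't advance the match position.
The match spans [0:3] → 'mwi'.

(0, 3)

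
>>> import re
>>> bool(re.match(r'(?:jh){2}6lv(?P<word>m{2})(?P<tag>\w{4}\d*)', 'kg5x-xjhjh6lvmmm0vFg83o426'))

False

`re.match` only tries the pattern at the start of the string.
Here position 0 doesn't satisfy it, so the call returns None, and `bool(None)` is False.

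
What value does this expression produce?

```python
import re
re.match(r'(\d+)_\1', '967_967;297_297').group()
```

'967_967'

`re.match` only tries the pattern at the start of the string.
The match spans [0:7] → '967_967'.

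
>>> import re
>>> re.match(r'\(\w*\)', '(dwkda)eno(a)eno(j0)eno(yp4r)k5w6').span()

(0, 7)

`match` is anchored at position 0; if the pattern doesn't fit there, it returns None.
The match spans [0:7] → '(dwkda)'.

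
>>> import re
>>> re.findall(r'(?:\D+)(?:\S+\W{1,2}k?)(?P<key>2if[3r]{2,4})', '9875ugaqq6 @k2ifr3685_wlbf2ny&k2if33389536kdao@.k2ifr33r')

['2ifr3', '2ifr33r']

The pattern matches one or more of a non-digit (non-capturing group); then one or more of a non-whitespace character, then 1 to 2 of a non-word character, then optionally a literal 'k' (non-capturing group); then the literal '2if', then 2 to 4 of one of [3r] (captured as 'key').
Matches: at [4:18] match 'ugaqq6 @k2ifr3', group 1 = '2ifr3'; at [21:56] match '_wlbf2ny&k2if33389536kdao@.k2ifr33r', group 1 = '2ifr33r'.
One capturing group, so `findall` returns just the captured substring from each match — 2 in all.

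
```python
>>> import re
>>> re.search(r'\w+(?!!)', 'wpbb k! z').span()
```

(0, 4)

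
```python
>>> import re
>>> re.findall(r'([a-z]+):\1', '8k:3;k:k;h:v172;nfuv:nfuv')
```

After group 1 captures some text, `\1` only succeeds where that same text appears again.
With a single group, `findall` returns only what that group captured — 2 items.

['k', 'nfuv']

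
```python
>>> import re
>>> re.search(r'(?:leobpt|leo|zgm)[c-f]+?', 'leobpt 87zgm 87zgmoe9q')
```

None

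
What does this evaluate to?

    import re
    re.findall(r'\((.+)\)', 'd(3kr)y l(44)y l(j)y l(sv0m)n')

['3kr)y l(44)y l(j)y l(sv0m']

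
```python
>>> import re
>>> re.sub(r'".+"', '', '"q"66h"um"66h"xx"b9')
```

'b9'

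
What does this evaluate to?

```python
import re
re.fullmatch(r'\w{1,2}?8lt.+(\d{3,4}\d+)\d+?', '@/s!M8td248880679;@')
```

None

For `fullmatch`, every character of the input must be accounted for by the pattern.
Here there's no way to consume every character, so the call returns None.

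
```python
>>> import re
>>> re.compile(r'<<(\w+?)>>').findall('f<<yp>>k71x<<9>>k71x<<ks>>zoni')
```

Scanning left to right: at [1:7] match '<<yp>>', group 1 = 'yp'; at [11:16] match '<<9>>', group 1 = '9'; at [20:26] match '<<ks>>', group 1 = 'ks'.
`findall` collects group 1 from each match (3 total).

['yp', '9', 'ks']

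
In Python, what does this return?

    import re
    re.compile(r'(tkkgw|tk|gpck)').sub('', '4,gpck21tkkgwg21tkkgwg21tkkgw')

The regex engine tests alternatives in the order written; an earlier branch that matches wins even if a later one would match more.
Matches: at [2:6] → 'gpck'; at [8:13] → 'tkkgw'; at [16:21] → 'tkkgw'; at [24:29] → 'tkkgw'.
`sub` substitutes '' at each match site.

'4,21g21g21'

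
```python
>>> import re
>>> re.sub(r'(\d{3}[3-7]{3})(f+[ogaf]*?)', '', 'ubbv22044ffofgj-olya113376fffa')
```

Pattern: exactly 3 of a digit, then exactly 3 of a character in [3-7] (captured); then one or more of the literal 'f', then zero or more of one of [ogaf] (lazy) (captured).
Lazy quantifiers expand one character at a time until the remainder of the pattern can match.
Matches: at [20:29] → '113376fff'.
Every occurrence is swapped for ''.

'ubbv22044ffofgj-olyaa'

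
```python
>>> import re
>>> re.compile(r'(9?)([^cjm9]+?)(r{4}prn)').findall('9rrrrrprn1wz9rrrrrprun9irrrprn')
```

[('9', 'r', 'rrrrprn')]

Pattern: optionally a literal '9' (captured); then one or more of any character except [cjm9] (lazy) (captured); then exactly 4 of the literal 'r', then the literal 'prn' (captured).
Walking the string: at [0:9] match '9rrrrrprn', groups = ('9', 'r', 'rrrrprn').
3 groups means the one result is a tuple of 3 captured strings — 1 here.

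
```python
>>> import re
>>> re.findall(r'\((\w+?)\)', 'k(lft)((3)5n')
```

['lft', '3']

Because there's exactly one group, `findall` drops the full match and keeps group 1 from each hit.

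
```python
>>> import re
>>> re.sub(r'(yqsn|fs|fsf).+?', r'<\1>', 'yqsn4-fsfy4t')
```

The regex engine tests alternatives in the order written; an earlier branch that matches wins even if a later one would match more.
Matches: at [0:5] → 'yqsn4'; at [6:9] → 'fsf'.
The replacement refers to a captured group, so each match is rewritten using its own captured text.

'<yqsn>-<fs>y4t'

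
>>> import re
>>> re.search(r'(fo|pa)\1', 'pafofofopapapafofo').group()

'fofo'

The backreference `\1` re-matches whatever the first group consumed, character for character.
The match spans [2:6] → 'fofo'.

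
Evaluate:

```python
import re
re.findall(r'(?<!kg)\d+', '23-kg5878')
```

`(?!…)`/`(?<!…)` only lets a position through if the neighbouring text does NOT match; no characters are consumed.
Scanning left to right: at [0:2] → '23'; at [6:9] → '878'.
`findall` yields the raw match text (2 of them) because the pattern has no groups.

['23', '878']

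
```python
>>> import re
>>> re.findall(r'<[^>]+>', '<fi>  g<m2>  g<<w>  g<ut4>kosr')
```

No capturing groups, so `findall` returns the 4 full match strings.

['<fi>', '<m2>', '<<w>', '<ut4>']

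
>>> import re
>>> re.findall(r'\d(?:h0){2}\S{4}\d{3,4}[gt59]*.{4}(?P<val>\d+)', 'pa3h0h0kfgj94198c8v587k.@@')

['587']

The pattern matches a digit, then the literal 'h0' repeated 2 times, then exactly 4 of a non-whitespace character; then 3 to 4 of a digit, then zero or more of one of [gt59], then exactly 4 of any character; then one or more of a digit (captured as 'val').
`findall` collects group 1 from the one match (1 total).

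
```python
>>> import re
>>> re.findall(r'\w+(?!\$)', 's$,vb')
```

`(?!…)`/`(?<!…)` only lets a position through if the neighbouring text does NOT match; no characters are consumed.
Walking the string: at [3:5] → 'vb'.
No capturing groups, so `findall` returns the 1 full match string.

['vb']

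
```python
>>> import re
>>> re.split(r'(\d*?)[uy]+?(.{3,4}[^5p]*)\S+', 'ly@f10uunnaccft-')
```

The pattern matches zero or more of a digit (lazy) (captured); then one or more of one of [uy] (lazy); then 3 to 4 of any character, then zero or more of any character except [5p] (captured); then one or more of a non-whitespace character.
Matches to split on: at [1:16] → 'y@f10uunnaccft-'.
Because the pattern has a capturing group, `split` also inserts each captured text between the pieces.

['l', '', '@f10uunnaccft', '']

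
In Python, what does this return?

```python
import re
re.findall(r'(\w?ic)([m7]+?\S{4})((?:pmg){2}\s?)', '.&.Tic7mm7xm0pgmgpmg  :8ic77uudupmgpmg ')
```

[('8ic', '77uudu', 'pmgpmg ')]

The pattern matches optionally a word character, then the literal 'ic' (captured); then one or more of one of [m7] (lazy), then exactly 4 of a non-whitespace character (captured); then the literal 'pmg' repeated 2 times, then optionally whitespace (captured).
Matches: at [23:39] match '8ic77uudupmgpmg ', groups = ('8ic', '77uudu', 'pmgpmg ').
With 3 capturing groups, `findall` returns a 3-tuple per match.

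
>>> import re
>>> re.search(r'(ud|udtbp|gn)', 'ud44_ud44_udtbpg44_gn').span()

The match spans [0:2] → 'ud'.

(0, 2)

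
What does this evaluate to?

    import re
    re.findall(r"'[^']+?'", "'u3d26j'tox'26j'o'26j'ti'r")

["'u3d26j'", "'26j'", "'26j'"]

Walking the string: at [0:8] → "'u3d26j'"; at [11:16] → "'26j'"; at [17:22] → "'26j'".
`findall` yields the raw match text (3 of them) because the pattern has no groups.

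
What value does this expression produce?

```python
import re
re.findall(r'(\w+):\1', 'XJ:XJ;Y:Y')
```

`\1` has to match the exact text group 1 already captured.
Scanning left to right: at [0:5] match 'XJ:XJ', group 1 = 'XJ'; at [6:9] match 'Y:Y', group 1 = 'Y'.
Because there's exactly one group, `findall` drops the full match and keeps group 1 from each hit.

['XJ', 'Y']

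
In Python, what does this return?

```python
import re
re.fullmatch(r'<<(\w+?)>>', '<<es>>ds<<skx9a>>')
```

None

`re.fullmatch` requires the pattern to consume the entire string.
Here the string isn't matched end-to-end, so the call returns None.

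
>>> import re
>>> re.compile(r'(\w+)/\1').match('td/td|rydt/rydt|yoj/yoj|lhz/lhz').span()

`\1` is not a pattern — it's the concrete string captured by group 1, re-applied verbatim.
`re.match` won't scan ahead — the pattern has to work from the very first character.
The match spans [0:5] → 'td/td'.
Captured: group 1 = 'td'.

(0, 5)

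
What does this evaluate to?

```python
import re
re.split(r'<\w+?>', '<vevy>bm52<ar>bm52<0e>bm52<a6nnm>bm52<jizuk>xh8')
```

['', 'bm52', 'bm52', 'bm52', 'bm52', 'xh8']

Matches to split on: at [0:6] → '<vevy>'; at [10:14] → '<ar>'; at [18:22] → '<0e>'; at [26:33] → '<a6nnm>'; at [37:44] → '<jizuk>'.
Splitting on the pattern gives 6 pieces.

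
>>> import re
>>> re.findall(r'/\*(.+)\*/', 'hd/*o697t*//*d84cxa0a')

`findall` collects group 1 from the one match (1 total).

['o697t']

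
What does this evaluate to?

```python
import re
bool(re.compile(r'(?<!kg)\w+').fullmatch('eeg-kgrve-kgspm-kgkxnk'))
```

False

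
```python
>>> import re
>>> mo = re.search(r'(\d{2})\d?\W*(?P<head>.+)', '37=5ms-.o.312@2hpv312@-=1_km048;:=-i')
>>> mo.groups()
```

('37', '5ms-.o.312@2hpv312@-=1_km048;:=-i')

The match spans [0:36] → '37=5ms-.o.312@2hpv312@-=1_km048;:=-i'.
Captured: group 1 = '37', group 2 = '5ms-.o.312@2hpv312@-=1_km048;:=-i'.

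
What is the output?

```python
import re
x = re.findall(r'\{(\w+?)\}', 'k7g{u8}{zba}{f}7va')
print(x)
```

['u8', 'zba', 'f']

Walking the string: at [3:7] match '{u8}', group 1 = 'u8'; at [7:12] match '{zba}', group 1 = 'zba'; at [12:15] match '{f}', group 1 = 'f'.
One capturing group, so `findall` returns just the captured substring from each match — 3 in all.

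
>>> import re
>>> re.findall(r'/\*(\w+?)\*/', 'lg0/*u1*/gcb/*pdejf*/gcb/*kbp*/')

['u1', 'pdejf', 'kbp']

Matches: at [3:9] match '/*u1*/', group 1 = 'u1'; at [12:21] match '/*pdejf*/', group 1 = 'pdejf'; at [24:31] match '/*kbp*/', group 1 = 'kbp'.
Because there's exactly one group, `findall` drops the full match and keeps group 1 from each hit.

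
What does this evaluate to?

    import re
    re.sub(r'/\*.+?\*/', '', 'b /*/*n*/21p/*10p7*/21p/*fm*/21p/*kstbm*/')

'b 21p21p21p'

Lazy quantifiers expand one character at a time until the remainder of the pattern can match.
Matches: at [2:9] → '/*/*n*/'; at [12:20] → '/*10p7*/'; at [23:29] → '/*fm*/'; at [32:41] → '/*kstbm*/'.
`sub` substitutes '' at each match site.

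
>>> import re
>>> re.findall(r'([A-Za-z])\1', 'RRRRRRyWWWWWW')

['R', 'R', 'R', 'W', 'W', 'W']

`\1` is not a pattern — it's the concrete string captured by group 1, re-applied verbatim.
Matches: at [0:2] match 'RR', group 1 = 'R'; at [2:4] match 'RR', group 1 = 'R'; at [4:6] match 'RR', group 1 = 'R'; at [7:9] match 'WW', group 1 = 'W'; at [9:11] match 'WW', group 1 = 'W'; ….
One capturing group, so `findall` returns just the captured substring from each match — 6 in all.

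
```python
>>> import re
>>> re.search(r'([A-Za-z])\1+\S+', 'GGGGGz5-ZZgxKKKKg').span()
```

(0, 17)

`\1` is not a pattern — it's the concrete string captured by group 1, re-applied verbatim.
Unlike `match`, `search` isn't anchored — it looks for the pattern anywhere in the string.
The match spans [0:17] → 'GGGGGz5-ZZgxKKKKg'.
Captured: group 1 = 'G'.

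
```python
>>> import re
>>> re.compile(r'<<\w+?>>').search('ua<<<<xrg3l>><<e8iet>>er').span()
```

(4, 13)

Unlike `match`, `search` isn't anchored — it looks for the pattern anywhere in the string.
The match spans [4:13] → '<<xrg3l>>'.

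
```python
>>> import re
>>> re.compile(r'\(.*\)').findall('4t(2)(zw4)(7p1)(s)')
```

['(2)(zw4)(7p1)(s)']

Walking the string: at [2:18] → '(2)(zw4)(7p1)(s)'.
No capturing groups, so `findall` returns the 1 full match string.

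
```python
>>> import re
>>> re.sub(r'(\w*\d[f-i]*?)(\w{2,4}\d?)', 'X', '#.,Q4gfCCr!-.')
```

This matches zero or more of a word character, then a digit, then zero or more of a character in [f-i] (lazy) (captured); then 2 to 4 of a word character, then optionally a digit (captured).
Because the quantifier is non-greedy, it stops expanding at the earliest point where the rest of the pattern can succeed.
Matches: at [3:9] → 'Q4gfCC'.
Each match is replaced by 'X'.

'#.,Xr!-.'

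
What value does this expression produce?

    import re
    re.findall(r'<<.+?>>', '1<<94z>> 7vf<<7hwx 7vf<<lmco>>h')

['<<94z>>', '<<7hwx 7vf<<lmco>>']

With the lazy modifier that quantifier settles for the fewest repetitions that let the rest of the pattern succeed (the atoms after it are unaffected and can still be greedy).
No capturing groups, so `findall` returns the 2 full match strings.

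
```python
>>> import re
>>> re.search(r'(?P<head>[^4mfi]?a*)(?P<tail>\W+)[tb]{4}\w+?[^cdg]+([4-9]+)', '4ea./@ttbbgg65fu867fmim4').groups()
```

The match spans [1:24] → 'ea./@ttbbgg65fu867fmim4'.
Captured: group 1 = 'ea', group 2 = './@', group 3 = '4'.

('ea', './@', '4')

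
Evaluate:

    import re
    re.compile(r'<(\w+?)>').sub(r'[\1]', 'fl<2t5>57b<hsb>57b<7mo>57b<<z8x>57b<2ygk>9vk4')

'fl[2t5]57b[hsb]57b[7mo]57b<[z8x]57b[2ygk]9vk4'

Matches: at [2:7] → '<2t5>'; at [10:15] → '<hsb>'; at [18:23] → '<7mo>'; at [27:32] → '<z8x>'; at [35:41] → '<2ygk>'.
`\1` in the replacement pulls in group 1's text for each match.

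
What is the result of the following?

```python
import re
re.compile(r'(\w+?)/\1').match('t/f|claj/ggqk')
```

None

A backreference is literal: `\1` must see the identical characters the first group matched.
With `match`, the pattern is implicitly anchored at the beginning.
Here the string doesn't start with a match, so the call returns None.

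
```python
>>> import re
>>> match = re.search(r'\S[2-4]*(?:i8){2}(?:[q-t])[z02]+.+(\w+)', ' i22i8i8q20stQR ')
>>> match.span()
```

(1, 15)

The match spans [1:15] → 'i22i8i8q20stQR'.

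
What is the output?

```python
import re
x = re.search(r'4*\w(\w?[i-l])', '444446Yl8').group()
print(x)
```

444446Yl

The pattern matches zero or more of the literal '4', then a word character; then optionally a word character, then a character in [i-l] (captured).
The match spans [0:8] → '444446Yl'.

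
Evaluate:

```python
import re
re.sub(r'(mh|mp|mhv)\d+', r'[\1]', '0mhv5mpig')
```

The replacement refers to a captured group, so each match is rewritten using its own captured text.

'0[mhv]mpig'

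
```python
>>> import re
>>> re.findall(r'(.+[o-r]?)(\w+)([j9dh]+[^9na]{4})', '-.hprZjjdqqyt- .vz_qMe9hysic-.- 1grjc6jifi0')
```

[('-.hprZjjdqqyt- .vz_qMe9hysic-.- 1grjc', '6', 'jifi0')]

This matches one or more of any character, then optionally a character in [o-r] (captured); then one or more of a word character (captured); then one or more of one of [j9dh], then exactly 4 of any character except [9na] (captured).
3 groups means the one result is a tuple of 3 captured strings — 1 here.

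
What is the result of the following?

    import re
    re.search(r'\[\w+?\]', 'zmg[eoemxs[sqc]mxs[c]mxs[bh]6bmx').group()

'[sqc]'

`re.search` tries every starting position until one works.
The match spans [10:15] → '[sqc]'.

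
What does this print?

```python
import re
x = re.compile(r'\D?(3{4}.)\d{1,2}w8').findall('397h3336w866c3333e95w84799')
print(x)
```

['3333e']

Pattern: optionally a non-digit; then exactly 4 of the literal '3', then any character (captured); then 1 to 2 of a digit, then the literal 'w8'.
Scanning left to right: at [12:22] match 'c3333e95w8', group 1 = '3333e'.
Because there's exactly one group, `findall` drops the full match and keeps group 1 from the one hit.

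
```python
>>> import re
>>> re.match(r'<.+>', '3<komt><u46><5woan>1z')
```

None

`re.match` only tries the pattern at the start of the string.
Here the pattern fails at index 0, so the call returns None.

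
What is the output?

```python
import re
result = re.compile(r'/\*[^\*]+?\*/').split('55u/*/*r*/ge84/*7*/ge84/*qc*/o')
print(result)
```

Matches to split on: at [5:10] → '/*r*/'; at [14:19] → '/*7*/'; at [23:29] → '/*qc*/'.
Each match becomes a cut point; 4 segments remain.

['55u/*', 'ge84', 'ge84', 'o']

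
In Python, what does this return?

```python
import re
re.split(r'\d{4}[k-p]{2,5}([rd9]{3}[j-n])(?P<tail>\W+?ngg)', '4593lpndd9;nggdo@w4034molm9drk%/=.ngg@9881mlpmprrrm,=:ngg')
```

['4593lpndd9;nggdo@w', '9drk', '%/=.ngg', '@', 'rrrm', ',=:ngg', '']

The pattern matches exactly 4 of a digit, then 2 to 5 of a character in [k-p]; then exactly 3 of one of [rd9], then a character in [j-n] (captured); then one or more of a non-word character (lazy), then the literal 'ngg' (captured as 'tail').
Matches to split on: at [18:37] → '4034molm9drk%/=.ngg'; at [38:57] → '9881mlpmprrrm,=:ngg'.
`re.split` interleaves the captured-group text with the surrounding fragments.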